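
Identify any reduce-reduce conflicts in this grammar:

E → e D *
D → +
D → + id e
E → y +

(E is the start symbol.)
A reduce-reduce conflict occurs when an LR(0) state has two complete items [A → α .] and [B → β .] — both call for a reduction, and with no lookahead the parser cannot choose between them.

Augment with E' → E and build the canonical LR(0) collection (I0 = CLOSURE({[E' → . E]}), then GOTO on every symbol after a dot until no new states appear). It has 10 states:
  I0: { [E → . e D *], [E → . y +], [E' → . E] }  — shift
  I1: { [E' → E .] }  — accept
  I2: { [D → . + id e], [D → . +], [E → e . D *] }  — shift
  I3: { [E → y . +] }  — shift
  I4: { [E → y + .] }  — reduce
  I5: { [D → + . id e], [D → + .] }  — shift, reduce
  I6: { [E → e D . *] }  — shift
  I7: { [E → e D * .] }  — reduce
  I8: { [D → + id . e] }  — shift
  I9: { [D → + id e .] }  — reduce

No state contains more than one complete item.

Answer: No reduce-reduce conflicts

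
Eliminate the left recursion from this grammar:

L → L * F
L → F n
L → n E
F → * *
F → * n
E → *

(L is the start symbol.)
L → F n L'
L → n E L'
L' → * F L'
L' → ε
F → * *
F → * n
E → *

L is directly left-recursive. The standard transformation for
  A → A α₁ | ... | A α_m | β₁ | ... | β_n
is
  A  → β₁ A' | ... | β_n A'
  A' → α₁ A' | ... | α_m A' | ε

L → F n becomes L → F n L'
L → n E becomes L → n E L'
L → L * F becomes L' → * F L'
Add L' → ε

Productions for other non-terminals are unchanged:
  F → * *
  F → * n
  E → *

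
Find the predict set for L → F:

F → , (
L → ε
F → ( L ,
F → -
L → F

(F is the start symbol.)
{ '(', ',', '-' }

PREDICT(L → F) = (FIRST(RHS) \ {ε}) ∪ (FOLLOW(L) if ε ∈ FIRST(RHS), i.e. RHS ⇒* ε)
FIRST(F) = { '(', ',', '-' }
FIRST(F) = { '(', ',', '-' }
ε ∉ FIRST(F), so FOLLOW(L) is not added.
PREDICT(L → F) = { '(', ',', '-' }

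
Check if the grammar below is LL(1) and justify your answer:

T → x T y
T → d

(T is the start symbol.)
Yes, the grammar is LL(1).

A grammar is LL(1) if for each non-terminal N with multiple productions, the predict sets of those productions are pairwise disjoint, where PREDICT(N → α) = (FIRST(α) \ {ε}) ∪ (FOLLOW(N) if α ⇒* ε).

For T:
  PREDICT(T → x T y) = { 'x' }
  PREDICT(T → d) = { 'd' }

All predict sets are disjoint. The grammar IS LL(1).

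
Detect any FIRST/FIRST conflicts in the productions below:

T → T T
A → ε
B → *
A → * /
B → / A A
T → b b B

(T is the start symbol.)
FIRST sets of the non-terminals at (or reachable through a nullable prefix from) the front of some alternative:
  FIRST(T) = { 'b' }

Productions for T:
  T → T T: FIRST = { 'b' }
  T → b b B: FIRST = { 'b' }
Productions for A:
  A → ε: FIRST = { ε }
  A → * /: FIRST = { '*' }
Productions for B:
  B → *: FIRST = { '*' }
  B → / A A: FIRST = { '/' }

Conflict for T: T → T T and T → b b B
  Overlap: { 'b' }

Answer: Yes. T → T T / T → b b B on { 'b' }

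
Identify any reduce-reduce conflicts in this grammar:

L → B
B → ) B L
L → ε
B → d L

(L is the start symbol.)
No reduce-reduce conflicts

A reduce-reduce conflict occurs when an LR(0) state has two complete items [A → α .] and [B → β .] — both call for a reduction, and with no lookahead the parser cannot choose between them.

Augment with L' → L and build the canonical LR(0) collection (I0 = CLOSURE({[L' → . L]}), then GOTO on every symbol after a dot until no new states appear). It has 8 states:
  I0: { [B → . ) B L], [B → . d L], [L → . B], [L → .], [L' → . L] }  — shift, reduce
  I1: { [B → ) . B L], [B → . ) B L], [B → . d L] }  — shift
  I2: { [L → B .] }  — reduce
  I3: { [L' → L .] }  — accept
  I4: { [B → . ) B L], [B → . d L], [B → d . L], [L → . B], [L → .] }  — shift, reduce
  I5: { [B → d L .] }  — reduce
  I6: { [B → ) B . L], [B → . ) B L], [B → . d L], [L → . B], [L → .] }  — shift, reduce
  I7: { [B → ) B L .] }  — reduce

No state contains more than one complete item.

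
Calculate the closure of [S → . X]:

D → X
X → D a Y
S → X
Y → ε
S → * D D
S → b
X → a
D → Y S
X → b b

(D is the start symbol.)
{ [D → . X], [D → . Y S], [S → . X], [X → . D a Y], [X → . a], [X → . b b], [Y → .] }

To compute CLOSURE, for each item [A → α.Bβ] where B is a non-terminal, add [B → .γ] for all productions B → γ; repeat for the newly added items until nothing changes.

Start with: [S → . X]
  [S → . X] has the dot before X: add [X → . D a Y], [X → . a], [X → . b b]
  [X → . D a Y] has the dot before D: add [D → . X], [D → . Y S]
  [D → . Y S] has the dot before Y: add [Y → .]
No further items can be added.

CLOSURE = { [D → . X], [D → . Y S], [S → . X], [X → . D a Y], [X → . a], [X → . b b], [Y → .] }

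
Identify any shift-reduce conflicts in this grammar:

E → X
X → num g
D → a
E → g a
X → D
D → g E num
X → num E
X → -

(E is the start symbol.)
Yes — I9: [X → num g .] vs [D → . a]

A shift-reduce conflict occurs when an LR(0) state has both:
  - a complete (reduce) item [A → α .] (dot at the end), and
  - a shift item [B → β . c γ] (dot before a terminal).

Augment with E' → E and build the canonical LR(0) collection (I0 = CLOSURE({[E' → . E]}), then GOTO on every symbol after a dot until no new states appear). It has 13 states:
  I0: { [D → . a], [D → . g E num], [E → . X], [E → . g a], [E' → . E], [X → . -], [X → . D], [X → . num E], [X → . num g] }  — shift
  I1: { [X → - .] }  — reduce
  I2: { [X → D .] }  — reduce
  I3: { [E' → E .] }  — accept
  I4: { [E → X .] }  — reduce
  I5: { [D → a .] }  — reduce
  I6: { [D → . a], [D → . g E num], [D → g . E num], [E → . X], [E → . g a], [E → g . a], [X → . -], [X → . D], [X → . num E], [X → . num g] }  — shift
  I7: { [D → . a], [D → . g E num], [E → . X], [E → . g a], [X → . -], [X → . D], [X → . num E], [X → . num g], [X → num . E], [X → num . g] }  — shift
  I8: { [X → num E .] }  — reduce
  I9: { [D → . a], [D → . g E num], [D → g . E num], [E → . X], [E → . g a], [E → g . a], [X → . -], [X → . D], [X → . num E], [X → . num g], [X → num g .] }  — shift, reduce
  I10: { [D → g E . num] }  — shift
  I11: { [D → a .], [E → g a .] }  — 2 reduces
  I12: { [D → g E num .] }  — reduce

I9 contains reduce item [X → num g .] and shift items [D → . a], [D → . g E num], [E → . g a], [E → g . a], [X → . -], [X → . num E], [X → . num g] — shift-reduce conflict.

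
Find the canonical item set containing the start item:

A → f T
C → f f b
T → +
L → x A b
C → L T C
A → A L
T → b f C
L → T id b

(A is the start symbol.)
{ [A → . A L], [A → . f T], [A' → . A] }

First, augment the grammar with A' → A
I₀ = CLOSURE({ [A' → . A] }):
  [A' → . A] has the dot before A: add [A → . f T], [A → . A L]
No further items can be added.

I₀ = { [A → . A L], [A → . f T], [A' → . A] }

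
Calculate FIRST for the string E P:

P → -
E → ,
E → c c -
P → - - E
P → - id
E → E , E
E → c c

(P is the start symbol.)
{ ',', 'c' }

FIRST sets of the non-terminals involved (from the grammar, by fixed-point iteration):
  FIRST(E) = { ',', 'c' }

To compute FIRST(E P), process the symbols left to right:
Symbol E is a non-terminal. Add FIRST(E) \ {ε} = { ',', 'c' }
E is not nullable (ε ∉ FIRST(E)), so stop here.
FIRST(E P) = { ',', 'c' }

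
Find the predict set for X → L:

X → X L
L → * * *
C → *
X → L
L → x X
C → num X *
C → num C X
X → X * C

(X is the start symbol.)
PREDICT(X → L) = (FIRST(RHS) \ {ε}) ∪ (FOLLOW(X) if ε ∈ FIRST(RHS), i.e. RHS ⇒* ε)
FIRST(L) = { '*', 'x' }
FIRST(L) = { '*', 'x' }
ε ∉ FIRST(L), so FOLLOW(X) is not added.
PREDICT(X → L) = { '*', 'x' }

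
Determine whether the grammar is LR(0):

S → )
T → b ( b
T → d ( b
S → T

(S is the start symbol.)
A grammar is LR(0) if no state in the canonical LR(0) collection has:
  - both a shift item (dot before a terminal) and a complete item (shift-reduce conflict), or
  - two or more complete items (reduce-reduce conflict; the accept item [S' → S .] counts as a complete item here).

Augment with S' → S and build the canonical LR(0) collection (I0 = CLOSURE({[S' → . S]}), then GOTO on every symbol after a dot until no new states appear). It has 10 states:
  I0: { [S → . )], [S → . T], [S' → . S], [T → . b ( b], [T → . d ( b] }  — shift
  I1: { [S → ) .] }  — reduce
  I2: { [S' → S .] }  — accept
  I3: { [S → T .] }  — reduce
  I4: { [T → b . ( b] }  — shift
  I5: { [T → d . ( b] }  — shift
  I6: { [T → d ( . b] }  — shift
  I7: { [T → d ( b .] }  — reduce
  I8: { [T → b ( . b] }  — shift
  I9: { [T → b ( b .] }  — reduce

Every state is either a pure shift/goto state or contains exactly one complete item and nothing to shift — no conflicts. The grammar is LR(0).

Answer: Yes, the grammar is LR(0)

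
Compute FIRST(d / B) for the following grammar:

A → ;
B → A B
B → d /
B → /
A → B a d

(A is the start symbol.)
To compute FIRST(d / B), process the symbols left to right:
Symbol d is a terminal. Add 'd' and stop.
FIRST(d / B) = { 'd' }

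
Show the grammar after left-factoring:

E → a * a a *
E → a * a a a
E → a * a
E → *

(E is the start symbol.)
E → a * a E'
E' → a E''
E'' → *
E'' → a
E' → ε
E → *

Left-factoring transforms A → αβ₁ | αβ₂ into A → αA' and A' → β₁ | β₂
(α is the longest common prefix among the alternatives). Repeat until
no nonterminal has two alternatives with a common prefix.

Round 1: E has alternatives sharing prefix 'a * a'. Introduce E': E → a * a E'
  Add: E' → a *
  Add: E' → a a
  Add: E' → ε

Round 2: E' has alternatives sharing prefix 'a'. Introduce E'': E' → a E''
  Add: E'' → *
  Add: E'' → a

No remaining common prefixes — done.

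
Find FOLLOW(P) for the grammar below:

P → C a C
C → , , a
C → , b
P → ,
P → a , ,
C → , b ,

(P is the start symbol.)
{ $ }

To compute FOLLOW(P), find every occurrence of P on a right-hand side N → α P β: add FIRST(β) \ {ε}, and if β is empty or nullable also add FOLLOW(N). Iterate to a fixed point.

P is the start symbol, so $ ∈ FOLLOW(P).
P does not occur on any right-hand side.

Taking the union: FOLLOW(P) = { $ }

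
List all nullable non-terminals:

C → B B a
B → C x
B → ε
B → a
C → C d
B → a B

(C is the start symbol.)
{ 'B' }

A non-terminal is nullable if it can derive ε (the empty string): either it has an ε-production, or it has a production whose right-hand side consists entirely of nullable non-terminals.

ε-productions: B → ε
So B is immediately nullable.
No further non-terminal can be added: every production for the remaining non-terminals contains a terminal or a non-nullable non-terminal.
Nullable = { 'B' }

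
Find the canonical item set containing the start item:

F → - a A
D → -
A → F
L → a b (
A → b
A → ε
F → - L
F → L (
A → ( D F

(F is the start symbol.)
{ [F → . - L], [F → . - a A], [F → . L (], [F' → . F], [L → . a b (] }

First, augment the grammar with F' → F
I₀ = CLOSURE({ [F' → . F] }):
  [F' → . F] has the dot before F: add [F → . - a A], [F → . - L], [F → . L (]
  [F → . L (] has the dot before L: add [L → . a b (]
No further items can be added.

I₀ = { [F → . - L], [F → . - a A], [F → . L (], [F' → . F], [L → . a b (] }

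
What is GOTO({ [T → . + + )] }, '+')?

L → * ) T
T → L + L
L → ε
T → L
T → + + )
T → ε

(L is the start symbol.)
{ [T → + . + )] }

GOTO(I, '+') = CLOSURE({ [A → αX.β] : [A → α.Xβ] ∈ I, X = '+' })

Items with dot before '+', with the dot advanced:
  [T → . + + )] → [T → + . + )]
Closure adds nothing (no advanced item has the dot before a non-terminal).

GOTO = { [T → + . + )] }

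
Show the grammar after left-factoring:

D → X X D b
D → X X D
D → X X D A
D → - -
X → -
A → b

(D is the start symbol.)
Left-factoring transforms A → αβ₁ | αβ₂ into A → αA' and A' → β₁ | β₂
(α is the longest common prefix among the alternatives). Repeat until
no nonterminal has two alternatives with a common prefix.

Round 1: D has alternatives sharing prefix 'X X D'. Introduce D': D → X X D D'
  Add: D' → b
  Add: D' → ε
  Add: D' → A

No remaining common prefixes — done.

Resulting grammar:
D → X X D D'
D' → b
D' → ε
D' → A
D → - -
X → -
A → b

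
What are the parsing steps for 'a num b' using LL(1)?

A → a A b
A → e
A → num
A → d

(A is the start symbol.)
LL(1) parsing maintains a stack (initially the start symbol over $) and the input. At each step: if the stack top is a terminal, match it against the current input token; if it is a non-terminal N, replace it with the RHS of M[N, lookahead] (the unique production whose predict set contains the lookahead).

Stack is shown with the top on the left.

Stack    Input      Action
--------------------------
A $      a num b $  output A → a A b
a A b $  a num b $  match 'a'
A b $    num b $    output A → num
num b $  num b $    match 'num'
b $      b $        match 'b'
$        $          accept

The string is accepted.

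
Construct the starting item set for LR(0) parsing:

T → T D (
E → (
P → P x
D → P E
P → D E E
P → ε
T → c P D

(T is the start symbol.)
{ [T → . T D (], [T → . c P D], [T' → . T] }

First, augment the grammar with T' → T
I₀ = CLOSURE({ [T' → . T] }):
  [T' → . T] has the dot before T: add [T → . T D (], [T → . c P D]
No further items can be added.

I₀ = { [T → . T D (], [T → . c P D], [T' → . T] }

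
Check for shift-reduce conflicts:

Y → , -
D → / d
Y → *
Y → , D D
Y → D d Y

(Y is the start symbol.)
No shift-reduce conflicts

A shift-reduce conflict occurs when an LR(0) state has both:
  - a complete (reduce) item [A → α .] (dot at the end), and
  - a shift item [B → β . c γ] (dot before a terminal).

Augment with Y' → Y and build the canonical LR(0) collection (I0 = CLOSURE({[Y' → . Y]}), then GOTO on every symbol after a dot until no new states appear). It has 12 states:
  I0: { [D → . / d], [Y → . *], [Y → . , -], [Y → . , D D], [Y → . D d Y], [Y' → . Y] }  — shift
  I1: { [Y → * .] }  — reduce
  I2: { [D → . / d], [Y → , . -], [Y → , . D D] }  — shift
  I3: { [D → / . d] }  — shift
  I4: { [Y → D . d Y] }  — shift
  I5: { [Y' → Y .] }  — accept
  I6: { [D → . / d], [Y → . *], [Y → . , -], [Y → . , D D], [Y → . D d Y], [Y → D d . Y] }  — shift
  I7: { [Y → D d Y .] }  — reduce
  I8: { [D → / d .] }  — reduce
  I9: { [Y → , - .] }  — reduce
  I10: { [D → . / d], [Y → , D . D] }  — shift
  I11: { [Y → , D D .] }  — reduce

No state contains both a complete item and a shift item.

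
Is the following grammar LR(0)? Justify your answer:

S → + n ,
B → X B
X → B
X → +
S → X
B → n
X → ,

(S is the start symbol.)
A grammar is LR(0) if no state in the canonical LR(0) collection has:
  - both a shift item (dot before a terminal) and a complete item (shift-reduce conflict), or
  - two or more complete items (reduce-reduce conflict; the accept item [S' → S .] counts as a complete item here).

Augment with S' → S and build the canonical LR(0) collection (I0 = CLOSURE({[S' → . S]}), then GOTO on every symbol after a dot until no new states appear). It has 12 states:
  I0: { [B → . X B], [B → . n], [S → . + n ,], [S → . X], [S' → . S], [X → . +], [X → . ,], [X → . B] }  — shift
  I1: { [S → + . n ,], [X → + .] }  — shift, reduce
  I2: { [X → , .] }  — reduce
  I3: { [X → B .] }  — reduce
  I4: { [S' → S .] }  — accept
  I5: { [B → . X B], [B → . n], [B → X . B], [S → X .], [X → . +], [X → . ,], [X → . B] }  — shift, reduce
  I6: { [B → n .] }  — reduce
  I7: { [X → + .] }  — reduce
  I8: { [B → X B .], [X → B .] }  — 2 reduces
  I9: { [B → . X B], [B → . n], [B → X . B], [X → . +], [X → . ,], [X → . B] }  — shift
  I10: { [S → + n . ,] }  — shift
  I11: { [S → + n , .] }  — reduce

Conflict in state I1:
  Shift-reduce conflict between [X → + .] and [S → + . n ,]
So the grammar is NOT LR(0).

Answer: No. Shift-reduce conflict between [X → + .] and [S → + . n ,]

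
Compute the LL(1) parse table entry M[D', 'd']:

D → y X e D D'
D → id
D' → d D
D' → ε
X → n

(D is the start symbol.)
To find M[D', 'd'], we find productions for D' where 'd' is in the predict set (PREDICT(N → α) = (FIRST(α) \ {ε}) ∪ (FOLLOW(N) if α ⇒* ε)).

Relevant sets:
  FOLLOW(D') = { $, 'd' }

D' → d D: PREDICT = { 'd' }
  'd' is in predict set, so this production goes in M[D', 'd']
D' → ε: PREDICT = { $, 'd' }
  'd' is in predict set, so this production goes in M[D', 'd']

M[D', 'd'] = D' → d D, D' → ε  (a multiply-defined cell — the grammar is not LL(1))

Answer: D' → d D, D' → ε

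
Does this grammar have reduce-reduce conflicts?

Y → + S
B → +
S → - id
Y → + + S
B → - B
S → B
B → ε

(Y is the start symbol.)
Yes — I3: [B → .] vs [B → + .]

A reduce-reduce conflict occurs when an LR(0) state has two complete items [A → α .] and [B → β .] — both call for a reduction, and with no lookahead the parser cannot choose between them.

Augment with Y' → Y and build the canonical LR(0) collection (I0 = CLOSURE({[Y' → . Y]}), then GOTO on every symbol after a dot until no new states appear). It has 12 states:
  I0: { [Y → . + + S], [Y → . + S], [Y' → . Y] }  — shift
  I1: { [B → . +], [B → . - B], [B → .], [S → . - id], [S → . B], [Y → + . + S], [Y → + . S] }  — shift, reduce
  I2: { [Y' → Y .] }  — accept
  I3: { [B → + .], [B → . +], [B → . - B], [B → .], [S → . - id], [S → . B], [Y → + + . S] }  — shift, 2 reduces
  I4: { [B → - . B], [B → . +], [B → . - B], [B → .], [S → - . id] }  — shift, reduce
  I5: { [S → B .] }  — reduce
  I6: { [Y → + S .] }  — reduce
  I7: { [B → + .] }  — reduce
  I8: { [B → - . B], [B → . +], [B → . - B], [B → .] }  — shift, reduce
  I9: { [B → - B .] }  — reduce
  I10: { [S → - id .] }  — reduce
  I11: { [Y → + + S .] }  — reduce

I3 contains complete items [B → .], [B → + .] — reduce-reduce conflict.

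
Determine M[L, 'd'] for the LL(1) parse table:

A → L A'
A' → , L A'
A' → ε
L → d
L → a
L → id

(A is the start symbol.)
L → d

To find M[L, 'd'], we find productions for L where 'd' is in the predict set (PREDICT(N → α) = (FIRST(α) \ {ε}) ∪ (FOLLOW(N) if α ⇒* ε)).

L → d: PREDICT = { 'd' }
  'd' is in predict set, so this production goes in M[L, 'd']
L → a: PREDICT = { 'a' }
L → id: PREDICT = { 'id' }

M[L, 'd'] = L → d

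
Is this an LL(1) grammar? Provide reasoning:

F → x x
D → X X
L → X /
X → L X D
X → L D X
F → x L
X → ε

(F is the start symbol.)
No. Predict set conflict for F: { 'x' }

A grammar is LL(1) if for each non-terminal N with multiple productions, the predict sets of those productions are pairwise disjoint, where PREDICT(N → α) = (FIRST(α) \ {ε}) ∪ (FOLLOW(N) if α ⇒* ε).

Relevant sets:
  FIRST(L) = { '/' }
  FOLLOW(X) = { '/' }

For F:
  PREDICT(F → x x) = { 'x' }
  PREDICT(F → x L) = { 'x' }
For X:
  PREDICT(X → L X D) = { '/' }
  PREDICT(X → L D X) = { '/' }
  PREDICT(X → ε) = { '/' }
D, L have a single production, so nothing to check there.

Conflict found: Predict set conflict for F: { 'x' }
The grammar is NOT LL(1).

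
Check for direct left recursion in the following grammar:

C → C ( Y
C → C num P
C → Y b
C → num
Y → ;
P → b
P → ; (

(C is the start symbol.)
Direct left recursion occurs when N → N α for some non-terminal N (the right-hand side begins with the left-hand side itself).

C → C ( Y: LEFT RECURSIVE (starts with C)
C → C num P: LEFT RECURSIVE (starts with C)
C → Y b: starts with Y
C → num: starts with num
Y → ;: starts with ';'
P → b: starts with b
P → ; (: starts with ';'

The grammar has direct left recursion on: C.

Answer: Yes, C is left-recursive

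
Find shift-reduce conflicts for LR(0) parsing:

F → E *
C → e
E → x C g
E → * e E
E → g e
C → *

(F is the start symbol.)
No shift-reduce conflicts

Augment with F' → F and build the canonical LR(0) collection (I0 = CLOSURE({[F' → . F]}), then GOTO on every symbol after a dot until no new states appear). It has 14 states:
  I0: { [E → . * e E], [E → . g e], [E → . x C g], [F → . E *], [F' → . F] }  — shift
  I1: { [E → * . e E] }  — shift
  I2: { [F → E . *] }  — shift
  I3: { [F' → F .] }  — accept
  I4: { [E → g . e] }  — shift
  I5: { [C → . *], [C → . e], [E → x . C g] }  — shift
  I6: { [C → * .] }  — reduce
  I7: { [E → x C . g] }  — shift
  I8: { [C → e .] }  — reduce
  I9: { [E → x C g .] }  — reduce
  I10: { [E → g e .] }  — reduce
  I11: { [F → E * .] }  — reduce
  I12: { [E → * e . E], [E → . * e E], [E → . g e], [E → . x C g] }  — shift
  I13: { [E → * e E .] }  — reduce

No state contains both a complete item and a shift item.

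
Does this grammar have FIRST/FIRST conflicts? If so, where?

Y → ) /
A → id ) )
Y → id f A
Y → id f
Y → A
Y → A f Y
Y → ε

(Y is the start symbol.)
A FIRST/FIRST conflict occurs when two productions N → α and N → β for the same non-terminal have FIRST(α) ∩ FIRST(β) ≠ ∅ (with ε ∈ FIRST of a nullable right-hand side, so two nullable alternatives also conflict).

FIRST sets of the non-terminals at (or reachable through a nullable prefix from) the front of some alternative:
  FIRST(A) = { 'id' }

Productions for Y:
  Y → ) /: FIRST = { ')' }
  Y → id f A: FIRST = { 'id' }
  Y → id f: FIRST = { 'id' }
  Y → A: FIRST = { 'id' }
  Y → A f Y: FIRST = { 'id' }
  Y → ε: FIRST = { ε }
A has only one production, so no FIRST/FIRST conflict is possible there.

Conflict for Y: Y → id f A and Y → id f
  Overlap: { 'id' }
Conflict for Y: Y → id f A and Y → A
  Overlap: { 'id' }
Conflict for Y: Y → id f A and Y → A f Y
  Overlap: { 'id' }
Conflict for Y: Y → id f and Y → A
  Overlap: { 'id' }
Conflict for Y: Y → id f and Y → A f Y
  Overlap: { 'id' }
Conflict for Y: Y → A and Y → A f Y
  Overlap: { 'id' }

Answer: Yes. Y → id f A / Y → id f on { 'id' }; Y → id f A / Y → A on { 'id' }; Y → id f A / Y → A f Y on { 'id' }; Y → id f / Y → A on { 'id' }; Y → id f / Y → A f Y on { 'id' }; Y → A / Y → A f Y on { 'id' }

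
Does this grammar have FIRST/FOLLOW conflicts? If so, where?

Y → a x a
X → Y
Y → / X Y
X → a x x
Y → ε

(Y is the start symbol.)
Nullable non-terminals: X, Y.
FIRST sets used below: FIRST(Y) = { '/', 'a', ε }

X: nullable alternative(s) X → Y; FOLLOW(X) = { $, '/', 'a' }
  X → Y: FIRST \ {ε} = { '/', 'a' } — this is the only nullable alternative, skip
  X → a x x: FIRST \ {ε} = { 'a' } — overlaps FOLLOW(X) on { 'a' }: CONFLICT

Y: nullable alternative(s) Y → ε; FOLLOW(Y) = { $, '/', 'a' }
  Y → a x a: FIRST \ {ε} = { 'a' } — overlaps FOLLOW(Y) on { 'a' }: CONFLICT
  Y → / X Y: FIRST \ {ε} = { '/' } — overlaps FOLLOW(Y) on { '/' }: CONFLICT
  Y → ε: FIRST \ {ε} = { } — this is the only nullable alternative, skip

So the grammar has 3 FIRST/FOLLOW conflicts (marked CONFLICT above).

Answer: Yes. Y → a x a with FOLLOW(Y) on { 'a' }; Y → '/' X Y with FOLLOW(Y) on { '/' }; X → a x x with FOLLOW(X) on { 'a' }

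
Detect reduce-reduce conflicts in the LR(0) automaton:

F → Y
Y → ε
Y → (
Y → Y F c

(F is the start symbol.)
A reduce-reduce conflict occurs when an LR(0) state has two complete items [A → α .] and [B → β .] — both call for a reduction, and with no lookahead the parser cannot choose between them.

Augment with F' → F and build the canonical LR(0) collection (I0 = CLOSURE({[F' → . F]}), then GOTO on every symbol after a dot until no new states appear). It has 6 states:
  I0: { [F → . Y], [F' → . F], [Y → . (], [Y → . Y F c], [Y → .] }  — shift, reduce
  I1: { [Y → ( .] }  — reduce
  I2: { [F' → F .] }  — accept
  I3: { [F → . Y], [F → Y .], [Y → . (], [Y → . Y F c], [Y → .], [Y → Y . F c] }  — shift, 2 reduces
  I4: { [Y → Y F . c] }  — shift
  I5: { [Y → Y F c .] }  — reduce

I3 contains complete items [F → Y .], [Y → .] — reduce-reduce conflict.

Answer: Yes — I3: [F → Y .] vs [Y → .]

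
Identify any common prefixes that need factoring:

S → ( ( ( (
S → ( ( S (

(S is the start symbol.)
Left-factoring is needed when two productions for the same non-terminal
share a common prefix on the right-hand side.

Productions for S:
  S → ( ( ( (
  S → ( ( S (

Found common prefix '( (' in productions for S

Answer: Yes, S has productions with common prefix '( ('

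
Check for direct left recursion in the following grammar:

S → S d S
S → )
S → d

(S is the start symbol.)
Direct left recursion occurs when N → N α for some non-terminal N (the right-hand side begins with the left-hand side itself).

S → S d S: LEFT RECURSIVE (starts with S)
S → ): starts with ')'
S → d: starts with d

The grammar has direct left recursion on: S.

Answer: Yes, S is left-recursive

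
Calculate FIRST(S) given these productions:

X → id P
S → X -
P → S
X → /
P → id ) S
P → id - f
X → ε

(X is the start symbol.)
{ '-', '/', 'id' }

To compute FIRST(S), examine every production with S on the left-hand side, reading each right-hand side left to right until a non-nullable symbol is reached.

FIRST sets of the other non-terminals involved (by the same procedure, iterated to a fixed point):
  FIRST(X) = { '/', 'id', ε }

From S → X -:
  - X is a non-terminal: add FIRST(X) \ {ε} = { '/', 'id' }
    X is nullable, so continue to the next symbol
  - '-' is a terminal: add '-' and stop

Collecting: FIRST(S) = { '-', '/', 'id' }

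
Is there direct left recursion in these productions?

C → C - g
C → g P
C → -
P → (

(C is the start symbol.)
Direct left recursion occurs when N → N α for some non-terminal N (the right-hand side begins with the left-hand side itself).

C → C - g: LEFT RECURSIVE (starts with C)
C → g P: starts with g
C → -: starts with '-'
P → (: starts with '('

The grammar has direct left recursion on: C.

Answer: Yes, C is left-recursive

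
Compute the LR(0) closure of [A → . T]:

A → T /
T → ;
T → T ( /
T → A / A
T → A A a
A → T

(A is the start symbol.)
{ [A → . T /], [A → . T], [T → . ;], [T → . A / A], [T → . A A a], [T → . T ( /] }

To compute CLOSURE, for each item [A → α.Bβ] where B is a non-terminal, add [B → .γ] for all productions B → γ; repeat for the newly added items until nothing changes.

Start with: [A → . T]
  [A → . T] has the dot before T: add [T → . ;], [T → . T ( /], [T → . A / A], [T → . A A a]
  [T → . A / A] has the dot before A: add [A → . T /]
No further items can be added.

CLOSURE = { [A → . T /], [A → . T], [T → . ;], [T → . A / A], [T → . A A a], [T → . T ( /] }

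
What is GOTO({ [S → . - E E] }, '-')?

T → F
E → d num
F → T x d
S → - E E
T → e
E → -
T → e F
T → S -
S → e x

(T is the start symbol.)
GOTO(I, '-') = CLOSURE({ [A → αX.β] : [A → α.Xβ] ∈ I, X = '-' })

Items with dot before '-', with the dot advanced:
  [S → . - E E] → [S → - . E E]
Closure of the advanced items:
  [S → - . E E] has the dot before E: add [E → . d num], [E → . -]

GOTO = { [E → . -], [E → . d num], [S → - . E E] }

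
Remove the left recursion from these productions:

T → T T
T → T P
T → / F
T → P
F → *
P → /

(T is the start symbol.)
T is directly left-recursive. The standard transformation for
  A → A α₁ | ... | A α_m | β₁ | ... | β_n
is
  A  → β₁ A' | ... | β_n A'
  A' → α₁ A' | ... | α_m A' | ε

T → / F becomes T → / F T'
T → P becomes T → P T'
T → T T becomes T' → T T'
T → T P becomes T' → P T'
Add T' → ε

Productions for other non-terminals are unchanged:
  F → *
  P → /

Resulting grammar:
T → / F T'
T → P T'
T' → T T'
T' → P T'
T' → ε
F → *
P → /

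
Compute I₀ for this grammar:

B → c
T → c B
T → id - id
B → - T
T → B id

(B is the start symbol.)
First, augment the grammar with B' → B
I₀ = CLOSURE({ [B' → . B] }):
  [B' → . B] has the dot before B: add [B → . c], [B → . - T]
No further items can be added.

I₀ = { [B → . - T], [B → . c], [B' → . B] }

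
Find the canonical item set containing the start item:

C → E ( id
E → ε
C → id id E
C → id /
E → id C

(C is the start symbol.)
First, augment the grammar with C' → C
I₀ = CLOSURE({ [C' → . C] }):
  [C' → . C] has the dot before C: add [C → . E ( id], [C → . id id E], [C → . id /]
  [C → . E ( id] has the dot before E: add [E → .], [E → . id C]
No further items can be added.

I₀ = { [C → . E ( id], [C → . id /], [C → . id id E], [C' → . C], [E → . id C], [E → .] }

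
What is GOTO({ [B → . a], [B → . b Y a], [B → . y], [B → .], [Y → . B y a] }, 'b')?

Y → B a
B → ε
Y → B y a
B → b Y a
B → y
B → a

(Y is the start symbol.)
{ [B → . a], [B → . b Y a], [B → . y], [B → .], [B → b . Y a], [Y → . B a], [Y → . B y a] }

GOTO(I, 'b') = CLOSURE({ [A → αX.β] : [A → α.Xβ] ∈ I, X = 'b' })

Items with dot before 'b', with the dot advanced:
  [B → . b Y a] → [B → b . Y a]
Closure of the advanced items:
  [B → b . Y a] has the dot before Y: add [Y → . B a], [Y → . B y a]
  [Y → . B a] has the dot before B: add [B → .], [B → . b Y a], [B → . y], [B → . a]

GOTO = { [B → . a], [B → . b Y a], [B → . y], [B → .], [B → b . Y a], [Y → . B a], [Y → . B y a] }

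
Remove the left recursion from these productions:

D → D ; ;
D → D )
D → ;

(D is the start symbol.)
D is directly left-recursive. The standard transformation for
  A → A α₁ | ... | A α_m | β₁ | ... | β_n
is
  A  → β₁ A' | ... | β_n A'
  A' → α₁ A' | ... | α_m A' | ε

D → ; becomes D → ; D'
D → D ; ; becomes D' → ; ; D'
D → D ) becomes D' → ) D'
Add D' → ε

Resulting grammar:
D → ; D'
D' → ; ; D'
D' → ) D'
D' → ε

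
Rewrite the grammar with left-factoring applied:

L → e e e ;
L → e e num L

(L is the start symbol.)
L → e e L'
L' → e ;
L' → num L

Left-factoring transforms A → αβ₁ | αβ₂ into A → αA' and A' → β₁ | β₂
(α is the longest common prefix among the alternatives). Repeat until
no nonterminal has two alternatives with a common prefix.

Round 1: L has alternatives sharing prefix 'e e'. Introduce L': L → e e L'
  Add: L' → e ;
  Add: L' → num L

No remaining common prefixes — done.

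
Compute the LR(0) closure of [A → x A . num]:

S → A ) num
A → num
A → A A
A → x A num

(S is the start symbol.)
To compute CLOSURE, for each item [A → α.Bβ] where B is a non-terminal, add [B → .γ] for all productions B → γ; repeat for the newly added items until nothing changes.

Start with: [A → x A . num]
The dot precedes the terminal num, so nothing is added.

CLOSURE = { [A → x A . num] }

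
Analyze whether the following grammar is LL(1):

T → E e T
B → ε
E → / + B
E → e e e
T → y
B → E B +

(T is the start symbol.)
No. Predict set conflict for B: { '/', 'e' }

Relevant sets:
  FIRST(E) = { '/', 'e' }
  FOLLOW(B) = { '+', '/', 'e' }

For T:
  PREDICT(T → E e T) = { '/', 'e' }
  PREDICT(T → y) = { 'y' }
For B:
  PREDICT(B → ε) = { '+', '/', 'e' }
  PREDICT(B → E B '+') = { '/', 'e' }
For E:
  PREDICT(E → '/' '+' B) = { '/' }
  PREDICT(E → e e e) = { 'e' }

Conflict found: Predict set conflict for B: { '/', 'e' }
The grammar is NOT LL(1).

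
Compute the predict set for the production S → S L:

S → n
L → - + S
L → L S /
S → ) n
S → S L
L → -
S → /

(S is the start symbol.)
{ ')', '/', 'n' }

PREDICT(S → S L) = (FIRST(RHS) \ {ε}) ∪ (FOLLOW(S) if ε ∈ FIRST(RHS), i.e. RHS ⇒* ε)
FIRST(S) = { ')', '/', 'n' }
FIRST(S L) = { ')', '/', 'n' }
ε ∉ FIRST(S L), so FOLLOW(S) is not added.
PREDICT(S → S L) = { ')', '/', 'n' }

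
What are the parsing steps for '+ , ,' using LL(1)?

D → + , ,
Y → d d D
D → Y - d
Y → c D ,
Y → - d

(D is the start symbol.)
LL(1) parsing maintains a stack (initially the start symbol over $) and the input. At each step: if the stack top is a terminal, match it against the current input token; if it is a non-terminal N, replace it with the RHS of M[N, lookahead] (the unique production whose predict set contains the lookahead).

Stack is shown with the top on the left.

Stack    Input    Action
------------------------
D $      + , , $  output D → + , ,
+ , , $  + , , $  match '+'
, , $    , , $    match ','
, $      , $      match ','
$        $        accept

The string is accepted.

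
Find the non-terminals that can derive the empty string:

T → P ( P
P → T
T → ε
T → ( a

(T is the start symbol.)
{ 'P', 'T' }

ε-productions: T → ε
So T is immediately nullable.
P → T: every symbol on the right is nullable, so P is nullable too.
Every non-terminal is now nullable.
Nullable = { 'P', 'T' }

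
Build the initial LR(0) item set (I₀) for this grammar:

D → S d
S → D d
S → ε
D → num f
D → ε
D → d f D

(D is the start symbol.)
{ [D → . S d], [D → . d f D], [D → . num f], [D → .], [D' → . D], [S → . D d], [S → .] }

First, augment the grammar with D' → D
I₀ = CLOSURE({ [D' → . D] }):
  [D' → . D] has the dot before D: add [D → . S d], [D → . num f], [D → .], [D → . d f D]
  [D → . S d] has the dot before S: add [S → . D d], [S → .]
No further items can be added.

I₀ = { [D → . S d], [D → . d f D], [D → . num f], [D → .], [D' → . D], [S → . D d], [S → .] }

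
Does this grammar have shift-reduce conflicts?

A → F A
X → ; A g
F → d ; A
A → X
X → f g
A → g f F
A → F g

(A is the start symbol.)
A shift-reduce conflict occurs when an LR(0) state has both:
  - a complete (reduce) item [A → α .] (dot at the end), and
  - a shift item [B → β . c γ] (dot before a terminal).

Augment with A' → A and build the canonical LR(0) collection (I0 = CLOSURE({[A' → . A]}), then GOTO on every symbol after a dot until no new states appear). It has 17 states:
  I0: { [A → . F A], [A → . F g], [A → . X], [A → . g f F], [A' → . A], [F → . d ; A], [X → . ; A g], [X → . f g] }  — shift
  I1: { [A → . F A], [A → . F g], [A → . X], [A → . g f F], [F → . d ; A], [X → . ; A g], [X → . f g], [X → ; . A g] }  — shift
  I2: { [A' → A .] }  — accept
  I3: { [A → . F A], [A → . F g], [A → . X], [A → . g f F], [A → F . A], [A → F . g], [F → . d ; A], [X → . ; A g], [X → . f g] }  — shift
  I4: { [A → X .] }  — reduce
  I5: { [F → d . ; A] }  — shift
  I6: { [X → f . g] }  — shift
  I7: { [A → g . f F] }  — shift
  I8: { [A → g f . F], [F → . d ; A] }  — shift
  I9: { [A → g f F .] }  — reduce
  I10: { [X → f g .] }  — reduce
  I11: { [A → . F A], [A → . F g], [A → . X], [A → . g f F], [F → . d ; A], [F → d ; . A], [X → . ; A g], [X → . f g] }  — shift
  I12: { [F → d ; A .] }  — reduce
  I13: { [A → F A .] }  — reduce
  I14: { [A → F g .], [A → g . f F] }  — shift, reduce
  I15: { [X → ; A . g] }  — shift
  I16: { [X → ; A g .] }  — reduce

I14 contains reduce item [A → F g .] and shift item [A → g . f F] — shift-reduce conflict.

Answer: Yes — I14: [A → F g .] vs [A → g . f F]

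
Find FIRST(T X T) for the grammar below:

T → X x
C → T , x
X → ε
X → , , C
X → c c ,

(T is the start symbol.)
FIRST sets of the non-terminals involved (from the grammar, by fixed-point iteration):
  FIRST(T) = { ',', 'c', 'x' }

To compute FIRST(T X T), process the symbols left to right:
Symbol T is a non-terminal. Add FIRST(T) \ {ε} = { ',', 'c', 'x' }
T is not nullable (ε ∉ FIRST(T)), so stop here.
FIRST(T X T) = { ',', 'c', 'x' }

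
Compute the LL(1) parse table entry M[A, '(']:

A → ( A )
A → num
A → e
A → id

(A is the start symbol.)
A → ( A )

To find M[A, '('], we find productions for A where '(' is in the predict set (PREDICT(N → α) = (FIRST(α) \ {ε}) ∪ (FOLLOW(N) if α ⇒* ε)).

A → ( A ): PREDICT = { '(' }
  '(' is in predict set, so this production goes in M[A, '(']
A → num: PREDICT = { 'num' }
A → e: PREDICT = { 'e' }
A → id: PREDICT = { 'id' }

M[A, '('] = A → ( A )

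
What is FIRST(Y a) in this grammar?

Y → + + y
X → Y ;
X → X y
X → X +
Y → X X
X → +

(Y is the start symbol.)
{ '+' }

FIRST sets of the non-terminals involved (from the grammar, by fixed-point iteration):
  FIRST(Y) = { '+' }

To compute FIRST(Y a), process the symbols left to right:
Symbol Y is a non-terminal. Add FIRST(Y) \ {ε} = { '+' }
Y is not nullable (ε ∉ FIRST(Y)), so stop here.
FIRST(Y a) = { '+' }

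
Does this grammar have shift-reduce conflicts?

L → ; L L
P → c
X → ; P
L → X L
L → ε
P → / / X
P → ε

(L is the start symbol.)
Yes — I0: [L → .] vs [L → . ; L L]; I1: [L → .] vs [L → . ; L L]; I3: [L → .] vs [L → . ; L L]; I6: [L → .] vs [L → . ; L L]; I11: [P → .] vs [P → . / / X]

Augment with L' → L and build the canonical LR(0) collection (I0 = CLOSURE({[L' → . L]}), then GOTO on every symbol after a dot until no new states appear). It has 13 states:
  I0: { [L → . ; L L], [L → . X L], [L → .], [L' → . L], [X → . ; P] }  — shift, reduce
  I1: { [L → . ; L L], [L → . X L], [L → .], [L → ; . L L], [P → . / / X], [P → . c], [P → .], [X → . ; P], [X → ; . P] }  — shift, 2 reduces
  I2: { [L' → L .] }  — accept
  I3: { [L → . ; L L], [L → . X L], [L → .], [L → X . L], [X → . ; P] }  — shift, reduce
  I4: { [L → X L .] }  — reduce
  I5: { [P → / . / X] }  — shift
  I6: { [L → . ; L L], [L → . X L], [L → .], [L → ; L . L], [X → . ; P] }  — shift, reduce
  I7: { [X → ; P .] }  — reduce
  I8: { [P → c .] }  — reduce
  I9: { [L → ; L L .] }  — reduce
  I10: { [P → / / . X], [X → . ; P] }  — shift
  I11: { [P → . / / X], [P → . c], [P → .], [X → ; . P] }  — shift, reduce
  I12: { [P → / / X .] }  — reduce

I0 contains reduce item [L → .] and shift items [L → . ; L L], [X → . ; P] — shift-reduce conflict.
I1 contains reduce items [L → .], [P → .] and shift items [L → . ; L L], [P → . / / X], [P → . c], [X → . ; P] — shift-reduce conflict.
I3 contains reduce item [L → .] and shift items [L → . ; L L], [X → . ; P] — shift-reduce conflict.
I6 contains reduce item [L → .] and shift items [L → . ; L L], [X → . ; P] — shift-reduce conflict.
I11 contains reduce item [P → .] and shift items [P → . / / X], [P → . c] — shift-reduce conflict.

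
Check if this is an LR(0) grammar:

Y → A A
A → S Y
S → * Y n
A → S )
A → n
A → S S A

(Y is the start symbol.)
A grammar is LR(0) if no state in the canonical LR(0) collection has:
  - both a shift item (dot before a terminal) and a complete item (shift-reduce conflict), or
  - two or more complete items (reduce-reduce conflict; the accept item [Y' → Y .] counts as a complete item here).

Augment with Y' → Y and build the canonical LR(0) collection (I0 = CLOSURE({[Y' → . Y]}), then GOTO on every symbol after a dot until no new states appear). It has 13 states:
  I0: { [A → . S )], [A → . S S A], [A → . S Y], [A → . n], [S → . * Y n], [Y → . A A], [Y' → . Y] }  — shift
  I1: { [A → . S )], [A → . S S A], [A → . S Y], [A → . n], [S → * . Y n], [S → . * Y n], [Y → . A A] }  — shift
  I2: { [A → . S )], [A → . S S A], [A → . S Y], [A → . n], [S → . * Y n], [Y → A . A] }  — shift
  I3: { [A → . S )], [A → . S S A], [A → . S Y], [A → . n], [A → S . )], [A → S . S A], [A → S . Y], [S → . * Y n], [Y → . A A] }  — shift
  I4: { [Y' → Y .] }  — accept
  I5: { [A → n .] }  — reduce
  I6: { [A → S ) .] }  — reduce
  I7: { [A → . S )], [A → . S S A], [A → . S Y], [A → . n], [A → S . )], [A → S . S A], [A → S . Y], [A → S S . A], [S → . * Y n], [Y → . A A] }  — shift
  I8: { [A → S Y .] }  — reduce
  I9: { [A → . S )], [A → . S S A], [A → . S Y], [A → . n], [A → S S A .], [S → . * Y n], [Y → A . A] }  — shift, reduce
  I10: { [Y → A A .] }  — reduce
  I11: { [S → * Y . n] }  — shift
  I12: { [S → * Y n .] }  — reduce

Conflict in state I9:
  Shift-reduce conflict between [A → S S A .] and [A → . n]
So the grammar is NOT LR(0).

Answer: No. Shift-reduce conflict between [A → S S A .] and [A → . n]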